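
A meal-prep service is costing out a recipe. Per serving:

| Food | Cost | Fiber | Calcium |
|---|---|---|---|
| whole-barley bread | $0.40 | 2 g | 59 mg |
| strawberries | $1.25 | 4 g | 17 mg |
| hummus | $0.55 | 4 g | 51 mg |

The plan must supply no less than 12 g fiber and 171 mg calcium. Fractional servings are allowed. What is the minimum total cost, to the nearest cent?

$1.72

whole-barley bread only: max(12/2, 171/59) = 6 servings → $2.40.
strawberries only: max(12/4, 171/17) = 10.06 servings → $12.57.
hummus only: max(12/4, 171/51) = 3.353 servings → $1.84.
whole-barley bread + strawberries with both tight: 2.376 servings and 1.812 servings → $3.22.
whole-barley bread + hummus with both tight: 0.5373 servings and 2.731 servings → $1.72.
strawberries + hummus: the both-tight solution has a negative serving — not a feasible corner.
So the least-cost plan costs $1.72.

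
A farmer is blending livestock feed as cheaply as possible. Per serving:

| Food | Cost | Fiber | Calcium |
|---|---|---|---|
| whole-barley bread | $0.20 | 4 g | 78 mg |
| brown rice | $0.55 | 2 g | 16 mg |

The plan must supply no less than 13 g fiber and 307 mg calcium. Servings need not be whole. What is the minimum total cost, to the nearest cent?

With two linear requirements the optimum uses one or two foods; enumerate the corners.
whole-barley bread only: max(13/4, 307/78) = 3.936 servings → $0.79.
brown rice only: max(13/2, 307/16) = 19.19 servings → $10.55.
whole-barley bread + brown rice: intersection lies outside the first quadrant.
The minimum over all feasible corners is $0.79.

$0.79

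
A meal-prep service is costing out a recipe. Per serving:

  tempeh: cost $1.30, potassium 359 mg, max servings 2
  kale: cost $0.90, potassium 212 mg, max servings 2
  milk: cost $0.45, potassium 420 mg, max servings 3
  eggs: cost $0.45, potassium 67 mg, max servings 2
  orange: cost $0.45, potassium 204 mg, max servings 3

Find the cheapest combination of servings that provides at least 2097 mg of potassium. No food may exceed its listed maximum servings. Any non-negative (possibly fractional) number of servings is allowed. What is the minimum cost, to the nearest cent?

Cost per mg of potassium: milk $0.0011, orange $0.0022, tempeh $0.0036, kale $0.0042, eggs $0.0067.
Take 3 servings of milk: +1260.0 mg potassium for $1.35 (total $1.35, still need 837.0 mg).
Take 3 servings of orange: +612.0 mg potassium for $1.35 (total $2.70, still need 225.0 mg).
Take 0.6267 servings of tempeh: +225.0 mg potassium for $0.81 (total $3.51, still need 0.0 mg).
Greedy by cheapest-per-mg is optimal for a single linear constraint, so the minimum cost is $3.51.

$3.51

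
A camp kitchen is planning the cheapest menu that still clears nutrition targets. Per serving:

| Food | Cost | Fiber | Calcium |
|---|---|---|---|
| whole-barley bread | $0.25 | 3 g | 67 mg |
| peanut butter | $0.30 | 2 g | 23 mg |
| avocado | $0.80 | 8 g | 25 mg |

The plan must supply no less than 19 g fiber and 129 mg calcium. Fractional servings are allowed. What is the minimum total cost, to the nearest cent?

Check every corner: each single food scaled to meet both minima, and each pair solved so both constraints bind.
whole-barley bread only: max(19/3, 129/67) = 6.333 servings → $1.58.
peanut butter only: max(19/2, 129/23) = 9.5 servings → $2.85.
avocado only: max(19/8, 129/25) = 5.16 servings → $4.13.
whole-barley bread + peanut butter: the both-tight solution has a negative serving — not a feasible corner.
whole-barley bread + avocado with both tight: 1.208 servings and 1.922 servings → $1.84.
peanut butter + avocado with both tight: 4.157 servings and 1.336 servings → $2.32.
The minimum over all feasible corners is $1.58.

$1.58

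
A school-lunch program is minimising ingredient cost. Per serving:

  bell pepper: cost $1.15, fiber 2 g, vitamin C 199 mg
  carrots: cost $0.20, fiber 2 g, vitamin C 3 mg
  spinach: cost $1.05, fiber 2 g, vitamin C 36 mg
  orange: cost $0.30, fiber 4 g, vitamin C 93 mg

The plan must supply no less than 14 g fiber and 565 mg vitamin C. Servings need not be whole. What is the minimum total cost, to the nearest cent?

$1.82

A basic optimal solution has at most two foods positive. Try each food alone and each pair with both targets met exactly.
bell pepper only: max(14/2, 565/199) = 7 servings → $8.05.
carrots only: max(14/2, 565/3) = 188.3 servings → $37.67.
spinach only: max(14/2, 565/36) = 15.69 servings → $16.48.
orange only: max(14/4, 565/93) = 6.075 servings → $1.82.
bell pepper + carrots with both tight: 2.776 servings and 4.224 servings → $4.04.
bell pepper + spinach with both tight: 1.92 servings and 5.08 servings → $7.54.
bell pepper + orange with both tight: 1.57 servings and 2.715 servings → $2.62.
carrots + spinach: the both-tight solution has a negative serving — not a feasible corner.
carrots + orange: intersection lies outside the first quadrant.
spinach + orange with both targets exact would need a negative amount; discard.
So the least-cost plan costs $1.82.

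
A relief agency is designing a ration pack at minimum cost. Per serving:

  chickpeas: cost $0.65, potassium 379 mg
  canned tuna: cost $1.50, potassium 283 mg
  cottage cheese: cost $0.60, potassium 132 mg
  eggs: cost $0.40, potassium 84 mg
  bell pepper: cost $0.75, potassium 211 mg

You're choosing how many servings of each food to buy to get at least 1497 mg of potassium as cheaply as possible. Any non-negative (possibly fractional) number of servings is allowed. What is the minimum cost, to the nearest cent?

$2.57

Cost per mg of potassium: chickpeas $0.0017, bell pepper $0.0036, cottage cheese $0.0045, eggs $0.0048, canned tuna $0.0053.
With no serving limits, use only chickpeas: 1497 mg / 379 mg = 3.95 servings × $0.65 = $2.57.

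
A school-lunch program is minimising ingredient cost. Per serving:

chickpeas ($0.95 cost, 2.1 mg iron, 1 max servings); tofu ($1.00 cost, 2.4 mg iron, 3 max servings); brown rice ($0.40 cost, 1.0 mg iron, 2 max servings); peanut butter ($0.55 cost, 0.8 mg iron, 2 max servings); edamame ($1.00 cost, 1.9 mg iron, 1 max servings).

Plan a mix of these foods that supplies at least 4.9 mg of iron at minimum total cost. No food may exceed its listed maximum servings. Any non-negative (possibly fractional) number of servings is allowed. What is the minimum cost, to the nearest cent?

Cost per mg of iron: brown rice $0.4000, tofu $0.4167, chickpeas $0.4524, edamame $0.5263, peanut butter $0.6875.
Take 2 servings of brown rice: +2.0 mg iron for $0.80 (total $0.80, still need 2.9 mg).
Take 1.208 servings of tofu: +2.9 mg iron for $1.21 (total $2.01, still need 0.0 mg).
Filling from the cheapest source first is optimal under one linear minimum: $2.01.

$2.01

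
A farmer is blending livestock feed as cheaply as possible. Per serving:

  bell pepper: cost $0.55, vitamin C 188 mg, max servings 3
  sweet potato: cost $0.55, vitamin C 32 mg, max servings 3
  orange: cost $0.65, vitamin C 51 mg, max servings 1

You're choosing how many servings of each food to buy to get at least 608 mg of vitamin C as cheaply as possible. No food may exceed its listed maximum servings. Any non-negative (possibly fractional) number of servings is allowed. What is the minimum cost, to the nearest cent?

Cost per mg of vitamin C: bell pepper $0.0029, orange $0.0127, sweet potato $0.0172.
Take 3 servings of bell pepper: +564.0 mg vitamin C for $1.65 (total $1.65, still need 44.0 mg).
Take 0.8627 servings of orange: +44.0 mg vitamin C for $0.56 (total $2.21, still need 0.0 mg).
Greedy by cheapest-per-mg is optimal for a single linear constraint, so the minimum cost is $2.21.

$2.21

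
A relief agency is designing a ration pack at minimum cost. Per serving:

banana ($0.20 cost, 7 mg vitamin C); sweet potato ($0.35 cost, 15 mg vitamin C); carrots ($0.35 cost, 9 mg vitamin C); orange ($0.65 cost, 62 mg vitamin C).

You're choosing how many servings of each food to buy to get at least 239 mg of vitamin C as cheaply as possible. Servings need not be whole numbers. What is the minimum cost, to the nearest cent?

$2.51

Cost per mg of vitamin C: orange $0.0105, sweet potato $0.0233, banana $0.0286, carrots $0.0389.
With no serving limits, use only orange: 239 mg / 62 mg = 3.855 servings × $0.65 = $2.51.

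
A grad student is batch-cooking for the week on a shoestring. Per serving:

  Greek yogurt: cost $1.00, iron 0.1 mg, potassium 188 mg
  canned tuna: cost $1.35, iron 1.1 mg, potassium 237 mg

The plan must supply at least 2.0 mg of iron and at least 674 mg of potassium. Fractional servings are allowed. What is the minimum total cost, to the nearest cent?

Minimising a linear cost over {iron ≥ 2.0, potassium ≥ 674, servings ≥ 0} — the optimum is at a vertex, using one or two foods.
Greek yogurt only: max(2.0/0.1, 674/188) = 20 servings → $20.00.
canned tuna only: max(2.0/1.1, 674/237) = 2.844 servings → $3.84.
Greek yogurt + canned tuna with both tight: 1.46 servings and 1.685 servings → $3.74.
The minimum over all feasible corners is $3.74.

$3.74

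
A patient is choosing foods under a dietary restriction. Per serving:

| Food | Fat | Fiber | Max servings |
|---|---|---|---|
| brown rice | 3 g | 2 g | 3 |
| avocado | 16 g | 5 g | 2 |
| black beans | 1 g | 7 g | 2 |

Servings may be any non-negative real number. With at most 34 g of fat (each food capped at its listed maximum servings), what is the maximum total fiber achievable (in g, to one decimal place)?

27.2 g

Fiber per g fat: black beans 7, brown rice 0.6667, avocado 0.3125.
Take 2 servings of black beans: uses 2 g fat, +14.0 g fiber (running total 14.0 g).
Take 3 servings of brown rice: uses 9 g fat, +6.0 g fiber (running total 20.0 g).
Take 1.438 servings of avocado: uses 23 g fat, +7.2 g fiber (running total 27.2 g).
Greedy by best ratio exhausts the fat allowance optimally: 27.2 g.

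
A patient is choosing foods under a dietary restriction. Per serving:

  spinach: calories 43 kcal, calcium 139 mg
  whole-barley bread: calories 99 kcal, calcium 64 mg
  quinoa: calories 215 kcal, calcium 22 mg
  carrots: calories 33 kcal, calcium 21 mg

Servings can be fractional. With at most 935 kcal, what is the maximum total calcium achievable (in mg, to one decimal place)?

3022.4 mg

Calcium per kcal: spinach 3.233, whole-barley bread 0.6465, carrots 0.6364, quinoa 0.1023.
With no serving limits, spend the whole calories allowance on spinach: 935 kcal / 43 kcal × 139 mg = 3022.4 mg.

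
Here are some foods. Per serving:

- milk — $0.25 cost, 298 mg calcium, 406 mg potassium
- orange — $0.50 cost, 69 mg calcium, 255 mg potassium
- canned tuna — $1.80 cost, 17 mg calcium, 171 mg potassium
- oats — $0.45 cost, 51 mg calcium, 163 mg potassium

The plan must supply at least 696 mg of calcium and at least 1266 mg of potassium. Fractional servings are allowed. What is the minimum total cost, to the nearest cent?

This is a tiny linear program; its minimum lies at a vertex of the feasible set. List the vertices and price them.
milk only: max(696/298, 1266/406) = 3.118 servings → $0.78.
orange only: max(696/69, 1266/255) = 10.09 servings → $5.04.
canned tuna only: max(696/17, 1266/171) = 40.94 servings → $73.69.
oats only: max(696/51, 1266/163) = 13.65 servings → $6.14.
milk + orange with both tight: 1.879 servings and 1.974 servings → $1.46.
milk + canned tuna with both tight: 2.213 servings and 2.149 servings → $4.42.
milk + oats with both tight: 1.754 servings and 3.398 servings → $1.97.
orange + canned tuna with both targets exact would need a negative amount; discard.
orange + oats: intersection lies outside the first quadrant.
canned tuna + oats: the both-tight solution has a negative serving — not a feasible corner.
The minimum over all feasible corners is $0.78.

$0.78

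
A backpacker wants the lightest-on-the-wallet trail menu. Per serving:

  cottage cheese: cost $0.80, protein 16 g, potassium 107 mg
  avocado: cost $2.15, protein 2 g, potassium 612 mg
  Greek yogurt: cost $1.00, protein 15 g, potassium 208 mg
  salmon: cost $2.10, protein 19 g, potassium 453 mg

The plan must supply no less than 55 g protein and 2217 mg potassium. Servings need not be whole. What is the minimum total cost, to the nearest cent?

cottage cheese only: max(55/16, 2217/107) = 20.72 servings → $16.58.
avocado only: max(55/2, 2217/612) = 27.5 servings → $59.12.
Greek yogurt only: max(55/15, 2217/208) = 10.66 servings → $10.66.
salmon only: max(55/19, 2217/453) = 4.894 servings → $10.28.
cottage cheese + avocado with both tight: 3.051 servings and 3.089 servings → $9.08.
cottage cheese + Greek yogurt with both targets exact would need a negative amount; discard.
cottage cheese + salmon: the both-tight solution has a negative serving — not a feasible corner.
avocado + Greek yogurt with both tight: 2.489 servings and 3.335 servings → $8.69.
avocado + salmon with both tight: 1.605 servings and 2.726 servings → $9.17.
Greek yogurt + salmon with both targets exact would need a negative amount; discard.
The minimum over all feasible corners is $8.69.

$8.69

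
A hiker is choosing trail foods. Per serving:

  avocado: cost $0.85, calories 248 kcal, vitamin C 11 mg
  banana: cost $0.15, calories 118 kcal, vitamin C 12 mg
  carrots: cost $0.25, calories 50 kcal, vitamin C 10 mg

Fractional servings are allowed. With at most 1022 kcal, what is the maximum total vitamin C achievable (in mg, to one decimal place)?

204.4 mg

Vitamin C per kcal: carrots 0.2, banana 0.1017, avocado 0.04435.
With no serving limits, spend the whole calories allowance on carrots: 1022 kcal / 50 kcal × 10 mg = 204.4 mg.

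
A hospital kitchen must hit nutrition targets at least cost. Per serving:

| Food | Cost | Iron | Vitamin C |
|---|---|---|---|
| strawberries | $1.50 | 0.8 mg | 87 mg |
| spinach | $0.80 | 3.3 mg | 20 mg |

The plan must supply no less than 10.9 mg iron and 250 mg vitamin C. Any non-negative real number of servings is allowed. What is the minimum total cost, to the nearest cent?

$5.57

strawberries only: max(10.9/0.8, 250/87) = 13.62 servings → $20.44.
spinach only: max(10.9/3.3, 250/20) = 12.5 servings → $10.00.
strawberries + spinach with both tight: 2.239 servings and 2.76 servings → $5.57.
The minimum over all feasible corners is $5.57.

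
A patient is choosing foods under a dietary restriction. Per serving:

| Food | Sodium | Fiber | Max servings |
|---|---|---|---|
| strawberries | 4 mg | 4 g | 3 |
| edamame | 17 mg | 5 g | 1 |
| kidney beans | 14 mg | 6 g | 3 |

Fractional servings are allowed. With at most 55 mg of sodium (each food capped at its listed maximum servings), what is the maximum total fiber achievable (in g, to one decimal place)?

30.3 g

Fiber per mg sodium: strawberries 1, kidney beans 0.4286, edamame 0.2941.
Take 3 servings of strawberries: uses 12 mg sodium, +12.0 g fiber (running total 12.0 g).
Take 3 servings of kidney beans: uses 42 mg sodium, +18.0 g fiber (running total 30.0 g).
Take 0.05882 servings of edamame: uses 1 mg sodium, +0.3 g fiber (running total 30.3 g).
Filling greedily by fiber-per-mg sodium is optimal for one linear limit, giving 30.3 g.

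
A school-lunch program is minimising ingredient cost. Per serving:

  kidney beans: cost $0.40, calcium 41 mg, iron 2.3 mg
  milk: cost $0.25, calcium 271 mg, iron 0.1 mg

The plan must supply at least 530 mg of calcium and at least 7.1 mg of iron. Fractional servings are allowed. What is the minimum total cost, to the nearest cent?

This is a tiny linear program; its minimum lies at a vertex of the feasible set. List the vertices and price them.
kidney beans only: max(530/41, 7.1/2.3) = 12.93 servings → $5.17.
milk only: max(530/271, 7.1/0.1) = 71 servings → $17.75.
kidney beans + milk with both tight: 3.022 servings and 1.499 servings → $1.58.
The minimum over all feasible corners is $1.58.

$1.58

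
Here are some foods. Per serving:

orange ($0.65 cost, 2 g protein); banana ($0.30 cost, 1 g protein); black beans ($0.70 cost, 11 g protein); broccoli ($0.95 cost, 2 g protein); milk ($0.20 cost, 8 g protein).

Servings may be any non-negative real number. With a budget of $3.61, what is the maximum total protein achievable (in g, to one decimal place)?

Protein per dollar: milk 40, black beans 15.71, banana 3.333, orange 3.077, broccoli 2.105.
With no serving limits, spend the whole cost allowance on milk: $3.61 / $0.20 × 8 g = 144.4 g.

144.4 g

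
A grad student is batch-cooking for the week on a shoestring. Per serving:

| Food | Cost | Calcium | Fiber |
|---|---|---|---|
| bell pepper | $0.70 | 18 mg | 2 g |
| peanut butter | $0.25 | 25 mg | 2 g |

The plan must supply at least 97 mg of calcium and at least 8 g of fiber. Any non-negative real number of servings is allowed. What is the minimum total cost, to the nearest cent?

For a min-cost LP with two ≥-constraints, a basic feasible solution has at most two positive variables.
bell pepper only: max(97/18, 8/2) = 5.389 servings → $3.77.
peanut butter only: max(97/25, 8/2) = 4 servings → $1.00.
bell pepper + peanut butter with both tight: 0.4286 servings and 3.571 servings → $1.19.
The minimum over all feasible corners is $1.00.

$1.00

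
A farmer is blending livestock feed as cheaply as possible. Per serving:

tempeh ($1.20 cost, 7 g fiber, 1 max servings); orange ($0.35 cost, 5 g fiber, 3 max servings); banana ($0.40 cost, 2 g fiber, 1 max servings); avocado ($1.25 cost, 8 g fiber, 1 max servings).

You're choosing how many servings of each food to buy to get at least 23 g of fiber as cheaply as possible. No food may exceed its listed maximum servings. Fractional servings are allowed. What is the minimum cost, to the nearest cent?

$2.30

Cost per g of fiber: orange $0.0700, avocado $0.1562, tempeh $0.1714, banana $0.2000.
Take 3 servings of orange: +15.0 g fiber for $1.05 (total $1.05, still need 8.0 g).
Take 1 serving of avocado: +8.0 g fiber for $1.25 (total $2.30, still need 0.0 g).
Greedy by cheapest-per-g is optimal for a single linear constraint, so the minimum cost is $2.30.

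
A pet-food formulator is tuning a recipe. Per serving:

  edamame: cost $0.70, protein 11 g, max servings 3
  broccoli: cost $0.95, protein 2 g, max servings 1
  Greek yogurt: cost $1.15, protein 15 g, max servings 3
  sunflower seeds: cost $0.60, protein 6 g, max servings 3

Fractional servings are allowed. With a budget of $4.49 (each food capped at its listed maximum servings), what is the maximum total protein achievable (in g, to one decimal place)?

Protein per dollar: edamame 15.71, Greek yogurt 13.04, sunflower seeds 10, broccoli 2.105.
Take 3 servings of edamame: spends $2.10, +33.0 g protein (running total 33.0 g).
Take 2.078 servings of Greek yogurt: spends $2.39, +31.2 g protein (running total 64.2 g).
Filling greedily by protein-per-dollar is optimal for one linear limit, giving 64.2 g.

64.2 g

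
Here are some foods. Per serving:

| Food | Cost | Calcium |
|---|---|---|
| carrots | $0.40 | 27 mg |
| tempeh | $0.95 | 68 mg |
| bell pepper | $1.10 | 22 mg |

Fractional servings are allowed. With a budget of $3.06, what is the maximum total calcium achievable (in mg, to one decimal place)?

Calcium per dollar: tempeh 71.58, carrots 67.5, bell pepper 20.
With no serving limits, spend the whole cost allowance on tempeh: $3.06 / $0.95 × 68 mg = 219.0 mg.

219.0 mg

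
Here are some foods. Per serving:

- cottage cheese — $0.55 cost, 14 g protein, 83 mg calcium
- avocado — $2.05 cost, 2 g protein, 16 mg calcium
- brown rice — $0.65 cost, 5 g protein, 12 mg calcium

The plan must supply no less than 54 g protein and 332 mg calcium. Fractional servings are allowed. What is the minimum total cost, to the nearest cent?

$2.20

cottage cheese only: max(54/14, 332/83) = 4 servings → $2.20.
avocado only: max(54/2, 332/16) = 27 servings → $55.35.
brown rice only: max(54/5, 332/12) = 27.67 servings → $17.98.
cottage cheese + avocado with both tight: 3.448 servings and 2.862 servings → $7.76.
cottage cheese + brown rice with both targets exact would need a negative amount; discard.
avocado + brown rice with both tight: 18.07 servings and 3.571 servings → $39.37.
So the least-cost plan costs $2.20.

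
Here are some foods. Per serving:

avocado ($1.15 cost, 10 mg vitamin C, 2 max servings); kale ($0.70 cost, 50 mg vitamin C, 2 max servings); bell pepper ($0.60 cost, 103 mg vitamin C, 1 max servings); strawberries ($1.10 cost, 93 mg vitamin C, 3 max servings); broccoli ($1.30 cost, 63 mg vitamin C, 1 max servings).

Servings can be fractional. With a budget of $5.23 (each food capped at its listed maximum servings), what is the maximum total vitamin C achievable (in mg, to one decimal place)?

Vitamin C per dollar: bell pepper 171.7, strawberries 84.55, kale 71.43, broccoli 48.46, avocado 8.696.
Take 1 serving of bell pepper: spends $0.60, +103.0 mg vitamin C (running total 103.0 mg).
Take 3 servings of strawberries: spends $3.30, +279.0 mg vitamin C (running total 382.0 mg).
Take 1.9 servings of kale: spends $1.33, +95.0 mg vitamin C (running total 477.0 mg).
Greedy by best ratio exhausts the cost allowance optimally: 477.0 mg.

477.0 mg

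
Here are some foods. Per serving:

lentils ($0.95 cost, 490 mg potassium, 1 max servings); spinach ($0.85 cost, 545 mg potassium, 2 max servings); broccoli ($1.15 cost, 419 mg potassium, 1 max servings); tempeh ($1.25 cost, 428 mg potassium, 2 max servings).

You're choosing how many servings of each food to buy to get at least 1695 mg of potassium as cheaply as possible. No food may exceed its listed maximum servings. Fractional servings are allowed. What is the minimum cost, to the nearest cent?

Cost per mg of potassium: spinach $0.0016, lentils $0.0019, broccoli $0.0027, tempeh $0.0029.
Take 2 servings of spinach: +1090.0 mg potassium for $1.70 (total $1.70, still need 605.0 mg).
Take 1 serving of lentils: +490.0 mg potassium for $0.95 (total $2.65, still need 115.0 mg).
Take 0.2745 servings of broccoli: +115.0 mg potassium for $0.32 (total $2.97, still need 0.0 mg).
Filling from the cheapest source first is optimal under one linear minimum: $2.97.

$2.97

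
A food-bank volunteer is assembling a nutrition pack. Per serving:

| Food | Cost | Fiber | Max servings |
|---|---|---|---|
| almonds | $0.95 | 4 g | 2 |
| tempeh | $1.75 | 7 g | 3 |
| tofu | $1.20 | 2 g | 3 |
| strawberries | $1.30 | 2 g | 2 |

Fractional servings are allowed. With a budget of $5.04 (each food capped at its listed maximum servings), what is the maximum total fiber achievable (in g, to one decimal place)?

20.6 g

Fiber per dollar: almonds 4.211, tempeh 4, tofu 1.667, strawberries 1.538.
Take 2 servings of almonds: spends $1.90, +8.0 g fiber (running total 8.0 g).
Take 1.794 servings of tempeh: spends $3.14, +12.6 g fiber (running total 20.6 g).
Filling greedily by fiber-per-dollar is optimal for one linear limit, giving 20.6 g.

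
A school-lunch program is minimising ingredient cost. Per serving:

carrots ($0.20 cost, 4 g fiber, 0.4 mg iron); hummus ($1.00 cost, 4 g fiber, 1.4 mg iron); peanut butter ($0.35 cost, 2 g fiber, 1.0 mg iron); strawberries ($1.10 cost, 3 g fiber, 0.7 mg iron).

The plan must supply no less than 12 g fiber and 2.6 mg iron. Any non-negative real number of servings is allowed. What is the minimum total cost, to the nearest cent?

$1.04

With two linear requirements the optimum uses one or two foods; enumerate the corners.
carrots only: max(12/4, 2.6/0.4) = 6.5 servings → $1.30.
hummus only: max(12/4, 2.6/1.4) = 3 servings → $3.00.
peanut butter only: max(12/2, 2.6/1.0) = 6 servings → $2.10.
strawberries only: max(12/3, 2.6/0.7) = 4 servings → $4.40.
carrots + hummus with both tight: 1.6 servings and 1.4 servings → $1.72.
carrots + peanut butter with both tight: 2.125 servings and 1.75 servings → $1.04.
carrots + strawberries with both tight: 0.375 servings and 3.5 servings → $3.92.
hummus + peanut butter: the both-tight solution has a negative serving — not a feasible corner.
hummus + strawberries with both targets exact would need a negative amount; discard.
peanut butter + strawberries with both targets exact would need a negative amount; discard.
So the least-cost plan costs $1.04.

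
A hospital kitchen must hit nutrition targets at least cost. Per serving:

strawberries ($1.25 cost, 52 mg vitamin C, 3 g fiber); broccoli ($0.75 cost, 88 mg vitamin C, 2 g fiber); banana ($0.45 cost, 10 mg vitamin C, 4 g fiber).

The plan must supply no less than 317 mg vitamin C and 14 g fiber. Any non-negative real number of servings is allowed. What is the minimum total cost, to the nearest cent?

Two binding constraints pin down two serving amounts, so the optimal mix uses at most two foods. The candidates are each food alone (scaled to the tighter of vitamin C/fiber) and each pair with both constraints tight.
strawberries only: max(317/52, 14/3) = 6.096 servings → $7.62.
broccoli only: max(317/88, 14/2) = 7 servings → $5.25.
banana only: max(317/10, 14/4) = 31.7 servings → $14.27.
strawberries + broccoli with both tight: 3.737 servings and 1.394 servings → $5.72.
strawberries + banana: intersection lies outside the first quadrant.
broccoli + banana with both tight: 3.398 servings and 1.801 servings → $3.36.
Cheapest feasible corner: $3.36.

$3.36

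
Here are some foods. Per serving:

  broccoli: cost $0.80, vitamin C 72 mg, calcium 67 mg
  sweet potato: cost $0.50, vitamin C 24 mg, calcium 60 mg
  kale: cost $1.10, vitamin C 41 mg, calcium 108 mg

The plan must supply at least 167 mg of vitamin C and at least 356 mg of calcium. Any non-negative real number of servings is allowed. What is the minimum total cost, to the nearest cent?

The cheapest plan sits at a corner of the feasible region — with two constraints it uses at most two foods.
broccoli only: max(167/72, 356/67) = 5.313 servings → $4.25.
sweet potato only: max(167/24, 356/60) = 6.958 servings → $3.48.
kale only: max(167/41, 356/108) = 4.073 servings → $4.48.
broccoli + sweet potato with both tight: 0.5442 servings and 5.326 servings → $3.10.
broccoli + kale with both tight: 0.684 servings and 2.872 servings → $3.71.
sweet potato + kale: intersection lies outside the first quadrant.
So the least-cost plan costs $3.10.

$3.10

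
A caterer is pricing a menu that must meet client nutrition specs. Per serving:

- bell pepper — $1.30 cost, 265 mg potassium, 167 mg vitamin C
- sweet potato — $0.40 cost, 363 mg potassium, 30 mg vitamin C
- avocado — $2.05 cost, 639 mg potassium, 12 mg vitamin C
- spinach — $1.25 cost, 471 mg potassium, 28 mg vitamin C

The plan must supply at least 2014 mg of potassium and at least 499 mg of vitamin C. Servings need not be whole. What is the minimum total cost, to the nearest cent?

An LP optimum is at a vertex; with two nutrient constraints at most two foods are used. Check each candidate.
bell pepper only: max(2014/265, 499/167) = 7.6 servings → $9.88.
sweet potato only: max(2014/363, 499/30) = 16.63 servings → $6.65.
avocado only: max(2014/639, 499/12) = 41.58 servings → $85.25.
spinach only: max(2014/471, 499/28) = 17.82 servings → $22.28.
bell pepper + sweet potato with both tight: 2.292 servings and 3.875 servings → $4.53.
bell pepper + avocado with both tight: 2.846 servings and 1.971 servings → $7.74.
bell pepper + spinach with both tight: 2.508 servings and 2.865 servings → $6.84.
sweet potato + avocado with both targets exact would need a negative amount; discard.
sweet potato + spinach with both targets exact would need a negative amount; discard.
avocado + spinach: intersection lies outside the first quadrant.
So the least-cost plan costs $4.53.

$4.53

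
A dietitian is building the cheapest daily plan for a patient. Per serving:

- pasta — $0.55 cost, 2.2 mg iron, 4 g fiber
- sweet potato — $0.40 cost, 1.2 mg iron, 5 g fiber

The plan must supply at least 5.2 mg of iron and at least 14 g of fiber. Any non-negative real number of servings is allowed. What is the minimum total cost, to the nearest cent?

A basic optimal solution has at most two foods positive. Try each food alone and each pair with both targets met exactly.
pasta only: max(5.2/2.2, 14/4) = 3.5 servings → $1.93.
sweet potato only: max(5.2/1.2, 14/5) = 4.333 servings → $1.73.
pasta + sweet potato with both tight: 1.484 servings and 1.613 servings → $1.46.
The minimum over all feasible corners is $1.46.

$1.46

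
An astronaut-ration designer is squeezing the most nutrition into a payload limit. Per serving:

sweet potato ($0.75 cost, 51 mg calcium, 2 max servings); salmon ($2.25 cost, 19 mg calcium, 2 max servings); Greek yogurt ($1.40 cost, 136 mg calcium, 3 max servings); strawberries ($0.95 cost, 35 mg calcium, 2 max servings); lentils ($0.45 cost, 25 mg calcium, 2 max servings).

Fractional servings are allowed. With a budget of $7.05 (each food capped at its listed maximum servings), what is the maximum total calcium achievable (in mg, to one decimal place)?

576.6 mg

Calcium per dollar: Greek yogurt 97.14, sweet potato 68, lentils 55.56, strawberries 36.84, salmon 8.444.
Take 3 servings of Greek yogurt: spends $4.20, +408.0 mg calcium (running total 408.0 mg).
Take 2 servings of sweet potato: spends $1.50, +102.0 mg calcium (running total 510.0 mg).
Take 2 servings of lentils: spends $0.90, +50.0 mg calcium (running total 560.0 mg).
Take 0.4737 servings of strawberries: spends $0.45, +16.6 mg calcium (running total 576.6 mg).
Filling greedily by calcium-per-dollar is optimal for one linear limit, giving 576.6 mg.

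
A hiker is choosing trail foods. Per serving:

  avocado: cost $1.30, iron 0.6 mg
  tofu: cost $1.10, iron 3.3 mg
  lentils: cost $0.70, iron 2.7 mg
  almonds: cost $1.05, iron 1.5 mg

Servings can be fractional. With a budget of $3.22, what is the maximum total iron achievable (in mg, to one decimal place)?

12.4 mg

Iron per dollar: lentils 3.857, tofu 3, almonds 1.429, avocado 0.4615.
With no serving limits, spend the whole cost allowance on lentils: $3.22 / $0.70 × 2.7 mg = 12.4 mg.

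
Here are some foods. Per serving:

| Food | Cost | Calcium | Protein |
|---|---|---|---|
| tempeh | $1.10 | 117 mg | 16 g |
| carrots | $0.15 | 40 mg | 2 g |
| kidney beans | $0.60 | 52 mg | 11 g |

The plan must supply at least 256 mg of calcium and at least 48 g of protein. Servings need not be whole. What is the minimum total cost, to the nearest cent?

For a min-cost LP with two ≥-constraints, a basic feasible solution has at most two positive variables.
tempeh only: max(256/117, 48/16) = 3 servings → $3.30.
carrots only: max(256/40, 48/2) = 24 servings → $3.60.
kidney beans only: max(256/52, 48/11) = 4.923 servings → $2.95.
tempeh + carrots: intersection lies outside the first quadrant.
tempeh + kidney beans with both tight: 0.7033 servings and 3.341 servings → $2.78.
carrots + kidney beans with both tight: 0.9524 servings and 4.19 servings → $2.66.
So the least-cost plan costs $2.66.

$2.66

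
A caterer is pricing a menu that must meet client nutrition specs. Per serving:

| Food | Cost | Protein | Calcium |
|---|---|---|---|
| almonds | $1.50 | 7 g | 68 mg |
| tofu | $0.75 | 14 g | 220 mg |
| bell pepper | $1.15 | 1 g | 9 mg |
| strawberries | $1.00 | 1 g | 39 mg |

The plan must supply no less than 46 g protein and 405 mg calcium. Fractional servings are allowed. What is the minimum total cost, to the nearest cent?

For a min-cost LP with two ≥-constraints, a basic feasible solution has at most two positive variables.
almonds only: max(46/7, 405/68) = 6.571 servings → $9.86.
tofu only: max(46/14, 405/220) = 3.286 servings → $2.46.
bell pepper only: max(46/1, 405/9) = 46 servings → $52.90.
strawberries only: max(46/1, 405/39) = 46 servings → $46.00.
almonds + tofu with both targets exact would need a negative amount; discard.
almonds + bell pepper: intersection lies outside the first quadrant.
almonds + strawberries: the both-tight solution has a negative serving — not a feasible corner.
tofu + bell pepper with both targets exact would need a negative amount; discard.
tofu + strawberries: the both-tight solution has a negative serving — not a feasible corner.
bell pepper + strawberries: intersection lies outside the first quadrant.
Cheapest feasible corner: $2.46.

$2.46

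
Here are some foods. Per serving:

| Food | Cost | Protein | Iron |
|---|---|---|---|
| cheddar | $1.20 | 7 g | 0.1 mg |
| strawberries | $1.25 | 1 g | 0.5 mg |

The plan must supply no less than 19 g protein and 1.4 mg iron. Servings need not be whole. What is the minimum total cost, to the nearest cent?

Check every corner: each single food scaled to meet both minima, and each pair solved so both constraints bind.
cheddar only: max(19/7, 1.4/0.1) = 14 servings → $16.80.
strawberries only: max(19/1, 1.4/0.5) = 19 servings → $23.75.
cheddar + strawberries with both tight: 2.382 servings and 2.324 servings → $5.76.
The minimum over all feasible corners is $5.76.

$5.76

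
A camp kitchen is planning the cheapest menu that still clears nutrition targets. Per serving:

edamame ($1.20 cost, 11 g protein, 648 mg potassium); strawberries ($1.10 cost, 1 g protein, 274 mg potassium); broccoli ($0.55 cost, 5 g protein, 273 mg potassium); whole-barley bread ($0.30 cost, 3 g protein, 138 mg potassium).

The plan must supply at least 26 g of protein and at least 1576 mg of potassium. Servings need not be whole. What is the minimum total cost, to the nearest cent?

Compare the cost at each extreme point of the feasible region.
edamame only: max(26/11, 1576/648) = 2.432 servings → $2.92.
strawberries only: max(26/1, 1576/274) = 26 servings → $28.60.
broccoli only: max(26/5, 1576/273) = 5.773 servings → $3.18.
whole-barley bread only: max(26/3, 1576/138) = 11.42 servings → $3.43.
edamame + strawberries with both tight: 2.345 servings and 0.2063 servings → $3.04.
edamame + broccoli: the both-tight solution has a negative serving — not a feasible corner.
edamame + whole-barley bread with both targets exact would need a negative amount; discard.
strawberries + broccoli with both tight: 0.7129 servings and 5.057 servings → $3.57.
strawberries + whole-barley bread with both tight: 1.667 servings and 8.111 servings → $4.27.
broccoli + whole-barley bread: the both-tight solution has a negative serving — not a feasible corner.
Cheapest feasible corner: $2.92.

$2.92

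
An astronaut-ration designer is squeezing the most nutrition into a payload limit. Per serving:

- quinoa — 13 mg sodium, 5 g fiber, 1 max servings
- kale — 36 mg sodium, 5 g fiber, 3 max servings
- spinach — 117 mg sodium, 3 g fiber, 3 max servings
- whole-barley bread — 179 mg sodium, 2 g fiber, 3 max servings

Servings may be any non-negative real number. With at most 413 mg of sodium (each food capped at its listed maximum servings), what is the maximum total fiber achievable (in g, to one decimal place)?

Fiber per mg sodium: quinoa 0.3846, kale 0.1389, spinach 0.02564, whole-barley bread 0.01117.
Take 1 serving of quinoa: uses 13 mg sodium, +5.0 g fiber (running total 5.0 g).
Take 3 servings of kale: uses 108 mg sodium, +15.0 g fiber (running total 20.0 g).
Take 2.496 servings of spinach: uses 292 mg sodium, +7.5 g fiber (running total 27.5 g).
Filling greedily by fiber-per-mg sodium is optimal for one linear limit, giving 27.5 g.

27.5 g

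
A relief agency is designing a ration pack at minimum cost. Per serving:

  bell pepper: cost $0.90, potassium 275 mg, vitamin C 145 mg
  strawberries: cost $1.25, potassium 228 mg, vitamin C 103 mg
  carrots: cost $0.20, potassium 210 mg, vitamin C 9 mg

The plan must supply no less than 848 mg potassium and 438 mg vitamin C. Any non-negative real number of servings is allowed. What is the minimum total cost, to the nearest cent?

For a min-cost LP with two ≥-constraints, a basic feasible solution has at most two positive variables.
bell pepper only: max(848/275, 438/145) = 3.084 servings → $2.78.
strawberries only: max(848/228, 438/103) = 4.252 servings → $5.32.
carrots only: max(848/210, 438/9) = 48.67 servings → $9.73.
bell pepper + strawberries with both tight: 2.644 servings and 0.5301 servings → $3.04.
bell pepper + carrots with both tight: 3.015 servings and 0.08972 servings → $2.73.
strawberries + carrots: intersection lies outside the first quadrant.
So the least-cost plan costs $2.73.

$2.73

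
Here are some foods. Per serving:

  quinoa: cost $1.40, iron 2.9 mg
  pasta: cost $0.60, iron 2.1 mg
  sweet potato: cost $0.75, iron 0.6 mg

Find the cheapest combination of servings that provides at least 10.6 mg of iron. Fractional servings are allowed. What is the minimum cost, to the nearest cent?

$3.03

Cost per mg of iron: pasta $0.2857, quinoa $0.4828, sweet potato $1.2500.
With no serving limits, use only pasta: 10.6 mg / 2.1 mg = 5.048 servings × $0.60 = $3.03.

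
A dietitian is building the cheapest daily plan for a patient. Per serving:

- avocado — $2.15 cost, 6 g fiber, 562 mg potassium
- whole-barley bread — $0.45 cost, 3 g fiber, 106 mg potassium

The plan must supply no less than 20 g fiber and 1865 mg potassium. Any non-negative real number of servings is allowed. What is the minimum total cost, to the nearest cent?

$7.14

Check every corner: each single food scaled to meet both minima, and each pair solved so both constraints bind.
avocado only: max(20/6, 1865/562) = 3.333 servings → $7.17.
whole-barley bread only: max(20/3, 1865/106) = 17.59 servings → $7.92.
avocado + whole-barley bread with both tight: 3.31 servings and 0.04762 servings → $7.14.
So the least-cost plan costs $7.14.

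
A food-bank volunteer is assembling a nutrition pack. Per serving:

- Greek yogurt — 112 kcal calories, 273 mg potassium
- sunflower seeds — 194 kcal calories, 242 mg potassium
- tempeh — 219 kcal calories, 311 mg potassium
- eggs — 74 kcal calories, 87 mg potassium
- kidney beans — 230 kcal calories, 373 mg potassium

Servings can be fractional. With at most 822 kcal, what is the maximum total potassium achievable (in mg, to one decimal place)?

Potassium per kcal: Greek yogurt 2.438, kidney beans 1.622, tempeh 1.42, sunflower seeds 1.247, eggs 1.176.
With no serving limits, spend the whole calories allowance on Greek yogurt: 822 kcal / 112 kcal × 273 mg = 2003.6 mg.

2003.6 mg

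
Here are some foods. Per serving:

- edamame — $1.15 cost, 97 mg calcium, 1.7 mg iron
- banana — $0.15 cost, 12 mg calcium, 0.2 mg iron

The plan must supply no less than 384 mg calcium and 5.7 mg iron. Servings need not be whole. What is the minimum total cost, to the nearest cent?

$4.55

Compare the cost at each extreme point of the feasible region.
edamame only: max(384/97, 5.7/1.7) = 3.959 servings → $4.55.
banana only: max(384/12, 5.7/0.2) = 32 servings → $4.80.
edamame + banana: the both-tight solution has a negative serving — not a feasible corner.
The minimum over all feasible corners is $4.55.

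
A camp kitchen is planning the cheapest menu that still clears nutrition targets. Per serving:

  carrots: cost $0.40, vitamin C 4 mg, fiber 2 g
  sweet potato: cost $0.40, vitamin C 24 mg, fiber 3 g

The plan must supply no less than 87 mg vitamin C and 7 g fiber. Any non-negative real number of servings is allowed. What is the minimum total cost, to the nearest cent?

Two binding constraints pin down two serving amounts, so the optimal mix uses at most two foods. The candidates are each food alone (scaled to the tighter of vitamin C/fiber) and each pair with both constraints tight.
carrots only: max(87/4, 7/2) = 21.75 servings → $8.70.
sweet potato only: max(87/24, 7/3) = 3.625 servings → $1.45.
carrots + sweet potato: intersection lies outside the first quadrant.
So the least-cost plan costs $1.45.

$1.45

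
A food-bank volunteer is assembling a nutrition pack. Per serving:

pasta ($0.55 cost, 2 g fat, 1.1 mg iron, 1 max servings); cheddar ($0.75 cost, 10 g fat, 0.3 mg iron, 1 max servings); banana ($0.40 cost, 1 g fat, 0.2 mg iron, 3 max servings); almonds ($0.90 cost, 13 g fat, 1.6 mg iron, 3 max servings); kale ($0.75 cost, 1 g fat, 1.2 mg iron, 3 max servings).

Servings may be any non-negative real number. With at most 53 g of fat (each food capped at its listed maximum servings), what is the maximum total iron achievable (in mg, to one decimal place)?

Iron per g fat: kale 1.2, pasta 0.55, banana 0.2, almonds 0.1231, cheddar 0.03.
Take 3 servings of kale: uses 3 g fat, +3.6 mg iron (running total 3.6 mg).
Take 1 serving of pasta: uses 2 g fat, +1.1 mg iron (running total 4.7 mg).
Take 3 servings of banana: uses 3 g fat, +0.6 mg iron (running total 5.3 mg).
Take 3 servings of almonds: uses 39 g fat, +4.8 mg iron (running total 10.1 mg).
Take 0.6 servings of cheddar: uses 6 g fat, +0.2 mg iron (running total 10.3 mg).
Greedy by best ratio exhausts the fat allowance optimally: 10.3 mg.

10.3 mg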